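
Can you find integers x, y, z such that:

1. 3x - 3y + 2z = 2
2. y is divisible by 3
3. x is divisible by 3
Yes

Take x = 0, y = 0, z = 1. Substituting into each constraint:
  (1) 3(0) - 3(0) + 2(1) = 2 ✓
  (2) 0 = 3 × 0, remainder 0 ✓
  (3) 0 = 3 × 0, remainder 0 ✓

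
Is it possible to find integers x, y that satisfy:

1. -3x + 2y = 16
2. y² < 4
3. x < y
Yes

Take x = -6, y = -1. Substituting into each constraint:
  (1) -3(-6) + 2(-1) = 16 ✓
  (2) y² = (-1)² = 1, and 1 < 4 ✓
  (3) -6 < -1 ✓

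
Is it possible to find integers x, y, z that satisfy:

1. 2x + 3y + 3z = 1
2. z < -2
Yes

Take x = 2, y = 2, z = -3. Substituting into each constraint:
  (1) 2(2) + 3(2) + 3(-3) = 1 ✓
  (2) -3 < -2 ✓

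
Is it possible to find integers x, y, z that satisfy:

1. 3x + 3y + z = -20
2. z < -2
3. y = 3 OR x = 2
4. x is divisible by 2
Yes

Take x = 0, y = 3, z = -29. Substituting into each constraint:
  (1) 3(0) + 3(3) + (-29) = -20 ✓
  (2) -29 < -2 ✓
  (3) y = 3, target 3 ✓ (first branch holds)
  (4) 0 = 2 × 0, remainder 0 ✓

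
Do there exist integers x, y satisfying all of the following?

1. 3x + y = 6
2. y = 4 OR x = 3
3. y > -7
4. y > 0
No

A contradictory subset is {3x + y = 6, y = 4 OR x = 3, y > 0}. No integer assignment can satisfy these jointly:

  - 3x + y = 6: is a linear equation tying the variables together
  - y = 4 OR x = 3: forces a choice: either y = 4 or x = 3
  - y > 0: bounds one variable relative to a constant

Split on the disjunction (y = 4 OR x = 3):
  • If y = 4: with y = 4, every remaining term of the linear equation is divisible by 3, so the left side is ≡ 0 (mod 3); but the right side 2 ≡ 2 (mod 3). No integers can satisfy it.
  • If x = 3: the equation forces y = -3, which contradicts the bound y ≥ 1.
Both branches are infeasible, so the system has no integer solution.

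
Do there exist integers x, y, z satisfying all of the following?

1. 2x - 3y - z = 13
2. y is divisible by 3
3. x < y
Yes

Take x = -1, y = 0, z = -15. Substituting into each constraint:
  (1) 2(-1) - 3(0) + 15 = 13 ✓
  (2) 0 = 3 × 0, remainder 0 ✓
  (3) -1 < 0 ✓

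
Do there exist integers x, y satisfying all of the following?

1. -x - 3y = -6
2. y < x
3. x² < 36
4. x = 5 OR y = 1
Yes

Take x = 3, y = 1. Substituting into each constraint:
  (1) (-3) - 3(1) = -6 ✓
  (2) 1 < 3 ✓
  (3) x² = (3)² = 9, and 9 < 36 ✓
  (4) y = 1, target 1 ✓ (second branch holds)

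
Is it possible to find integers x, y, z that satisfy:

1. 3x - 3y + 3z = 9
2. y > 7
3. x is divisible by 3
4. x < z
Yes

Take x = 0, y = 8, z = 11. Substituting into each constraint:
  (1) 3(0) - 3(8) + 3(11) = 9 ✓
  (2) 8 > 7 ✓
  (3) 0 = 3 × 0, remainder 0 ✓
  (4) 0 < 11 ✓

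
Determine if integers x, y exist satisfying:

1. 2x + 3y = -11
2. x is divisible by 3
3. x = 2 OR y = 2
No

The full constraint system is jointly infeasible over the integers. Each constraint and what it forces:

  - 2x + 3y = -11: is a linear equation tying the variables together
  - x is divisible by 3: restricts x to multiples of 3
  - x = 2 OR y = 2: forces a choice: either x = 2 or y = 2

Modular obstruction: writing x = 3x', every remaining term of the linear equation is divisible by 3, so the left side is ≡ 0 (mod 3); but the right side -11 ≡ 1 (mod 3). No integers can satisfy it.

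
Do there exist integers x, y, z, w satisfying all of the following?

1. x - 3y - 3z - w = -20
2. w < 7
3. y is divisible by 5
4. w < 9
Yes

Take x = -20, y = 0, z = 0, w = 0. Substituting into each constraint:
  (1) (-20) - 3(0) - 3(0) + 0 = -20 ✓
  (2) 0 < 7 ✓
  (3) 0 = 5 × 0, remainder 0 ✓
  (4) 0 < 9 ✓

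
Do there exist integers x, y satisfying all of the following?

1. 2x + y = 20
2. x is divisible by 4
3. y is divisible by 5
Yes

Take x = 20, y = -20. Substituting into each constraint:
  (1) 2(20) + (-20) = 20 ✓
  (2) 20 = 4 × 5, remainder 0 ✓
  (3) -20 = 5 × -4, remainder 0 ✓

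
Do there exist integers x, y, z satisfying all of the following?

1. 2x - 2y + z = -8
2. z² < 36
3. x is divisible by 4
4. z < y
Yes

Take x = 0, y = 5, z = 2. Substituting into each constraint:
  (1) 2(0) - 2(5) + 2 = -8 ✓
  (2) z² = (2)² = 4, and 4 < 36 ✓
  (3) 0 = 4 × 0, remainder 0 ✓
  (4) 2 < 5 ✓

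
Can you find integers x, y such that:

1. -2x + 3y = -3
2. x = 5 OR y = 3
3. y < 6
Yes

Take x = 6, y = 3. Substituting into each constraint:
  (1) -2(6) + 3(3) = -3 ✓
  (2) y = 3, target 3 ✓ (second branch holds)
  (3) 3 < 6 ✓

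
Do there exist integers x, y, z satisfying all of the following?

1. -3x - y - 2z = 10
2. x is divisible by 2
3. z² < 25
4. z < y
Yes

Take x = 0, y = -2, z = -4. Substituting into each constraint:
  (1) -3(0) + 2 - 2(-4) = 10 ✓
  (2) 0 = 2 × 0, remainder 0 ✓
  (3) z² = (-4)² = 16, and 16 < 25 ✓
  (4) -4 < -2 ✓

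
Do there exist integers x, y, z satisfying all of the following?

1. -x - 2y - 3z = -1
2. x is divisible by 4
Yes

Take x = 0, y = 2, z = -1. Substituting into each constraint:
  (1) 0 - 2(2) - 3(-1) = -1 ✓
  (2) 0 = 4 × 0, remainder 0 ✓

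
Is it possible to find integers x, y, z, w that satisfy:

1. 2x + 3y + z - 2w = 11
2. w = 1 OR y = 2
Yes

Take x = 5, y = 2, z = -1, w = 2. Substituting into each constraint:
  (1) 2(5) + 3(2) + (-1) - 2(2) = 11 ✓
  (2) y = 2, target 2 ✓ (second branch holds)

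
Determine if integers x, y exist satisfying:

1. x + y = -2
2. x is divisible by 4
Yes

Take x = 0, y = -2. Substituting into each constraint:
  (1) 0 + (-2) = -2 ✓
  (2) 0 = 4 × 0, remainder 0 ✓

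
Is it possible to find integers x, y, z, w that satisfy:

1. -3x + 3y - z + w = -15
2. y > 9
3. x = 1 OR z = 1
Yes

Take x = 1, y = 10, z = 0, w = -42. Substituting into each constraint:
  (1) -3(1) + 3(10) + 0 + (-42) = -15 ✓
  (2) 10 > 9 ✓
  (3) x = 1, target 1 ✓ (first branch holds)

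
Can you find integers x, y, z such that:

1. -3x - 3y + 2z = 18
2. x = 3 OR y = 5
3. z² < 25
Yes

Take x = -13, y = 5, z = -3. Substituting into each constraint:
  (1) -3(-13) - 3(5) + 2(-3) = 18 ✓
  (2) y = 5, target 5 ✓ (second branch holds)
  (3) z² = (-3)² = 9, and 9 < 25 ✓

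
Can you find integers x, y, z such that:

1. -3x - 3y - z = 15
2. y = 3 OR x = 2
Yes

Take x = -8, y = 3, z = 0. Substituting into each constraint:
  (1) -3(-8) - 3(3) + 0 = 15 ✓
  (2) y = 3, target 3 ✓ (first branch holds)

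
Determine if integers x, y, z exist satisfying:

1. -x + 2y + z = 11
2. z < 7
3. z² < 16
Yes

Take x = -11, y = 0, z = 0. Substituting into each constraint:
  (1) 11 + 2(0) + 0 = 11 ✓
  (2) 0 < 7 ✓
  (3) z² = (0)² = 0, and 0 < 16 ✓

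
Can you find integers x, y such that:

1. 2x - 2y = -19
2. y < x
No

Even the single constraint (2x - 2y = -19) is infeasible over the integers.

  - 2x - 2y = -19: every term on the left is divisible by 2, so the LHS ≡ 0 (mod 2), but the RHS -19 is not — no integer solution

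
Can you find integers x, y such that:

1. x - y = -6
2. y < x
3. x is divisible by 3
No

A contradictory subset is {x - y = -6, y < x}. No integer assignment can satisfy these jointly:

  - x - y = -6: is a linear equation tying the variables together
  - y < x: bounds one variable relative to another variable

From the equation, x − y = -6, i.e. x − y = -6; but x > y requires x − y ≥ 1. Contradiction.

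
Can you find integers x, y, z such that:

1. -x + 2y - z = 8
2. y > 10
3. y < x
Yes

Take x = 12, y = 11, z = 2. Substituting into each constraint:
  (1) (-12) + 2(11) + (-2) = 8 ✓
  (2) 11 > 10 ✓
  (3) 11 < 12 ✓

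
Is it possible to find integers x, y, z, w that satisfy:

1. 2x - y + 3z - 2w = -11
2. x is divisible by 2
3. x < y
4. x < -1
Yes

Take x = -2, y = 1, z = 0, w = 3. Substituting into each constraint:
  (1) 2(-2) + (-1) + 3(0) - 2(3) = -11 ✓
  (2) -2 = 2 × -1, remainder 0 ✓
  (3) -2 < 1 ✓
  (4) -2 < -1 ✓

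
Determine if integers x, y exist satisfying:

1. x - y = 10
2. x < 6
Yes

Take x = 0, y = -10. Substituting into each constraint:
  (1) 0 + 10 = 10 ✓
  (2) 0 < 6 ✓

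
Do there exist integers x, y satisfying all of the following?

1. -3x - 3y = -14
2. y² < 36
No

Even the single constraint (-3x - 3y = -14) is infeasible over the integers.

  - -3x - 3y = -14: every term on the left is divisible by 3, so the LHS ≡ 0 (mod 3), but the RHS -14 is not — no integer solution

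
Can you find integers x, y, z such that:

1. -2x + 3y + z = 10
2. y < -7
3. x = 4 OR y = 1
Yes

Take x = 4, y = -8, z = 42. Substituting into each constraint:
  (1) -2(4) + 3(-8) + 42 = 10 ✓
  (2) -8 < -7 ✓
  (3) x = 4, target 4 ✓ (first branch holds)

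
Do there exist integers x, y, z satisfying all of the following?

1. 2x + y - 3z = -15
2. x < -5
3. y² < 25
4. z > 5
No

The full constraint system is jointly infeasible over the integers. Each constraint and what it forces:

  - 2x + y - 3z = -15: is a linear equation tying the variables together
  - x < -5: bounds one variable relative to a constant
  - y² < 25: restricts y to |y| ≤ 4
  - z > 5: bounds one variable relative to a constant

Range argument: with x ∈ [−∞, -6], y ∈ [-4, 4], z ∈ [6, ∞], the left side of the equation is at most -26, but the right side is -15 > -26. No integer solution exists.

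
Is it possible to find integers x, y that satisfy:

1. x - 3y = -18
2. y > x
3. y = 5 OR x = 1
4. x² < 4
No

A contradictory subset is {x - 3y = -18, y = 5 OR x = 1, x² < 4}. No integer assignment can satisfy these jointly:

  - x - 3y = -18: is a linear equation tying the variables together
  - y = 5 OR x = 1: forces a choice: either y = 5 or x = 1
  - x² < 4: restricts x to |x| ≤ 1

Split on the disjunction (y = 5 OR x = 1):
  • If y = 5: the equation forces x = -3, but x² < 4 requires |x| ≤ 1.
  • If x = 1: with x = 1, every remaining term of the linear equation is divisible by 3, so the left side is ≡ 0 (mod 3); but the right side -19 ≡ 2 (mod 3). No integers can satisfy it.
Both branches are infeasible, so the system has no integer solution.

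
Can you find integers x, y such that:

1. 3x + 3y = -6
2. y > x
Yes

Take x = -2, y = 0. Substituting into each constraint:
  (1) 3(-2) + 3(0) = -6 ✓
  (2) 0 > -2 ✓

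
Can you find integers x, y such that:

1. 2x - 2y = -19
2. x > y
No

Even the single constraint (2x - 2y = -19) is infeasible over the integers.

  - 2x - 2y = -19: every term on the left is divisible by 2, so the LHS ≡ 0 (mod 2), but the RHS -19 is not — no integer solution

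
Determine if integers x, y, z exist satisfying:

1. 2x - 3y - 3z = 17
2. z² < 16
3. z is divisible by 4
Yes

Take x = 1, y = -5, z = 0. Substituting into each constraint:
  (1) 2(1) - 3(-5) - 3(0) = 17 ✓
  (2) z² = (0)² = 0, and 0 < 16 ✓
  (3) 0 = 4 × 0, remainder 0 ✓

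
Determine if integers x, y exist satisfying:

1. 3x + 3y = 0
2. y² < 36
Yes

Take x = 0, y = 0. Substituting into each constraint:
  (1) 3(0) + 3(0) = 0 ✓
  (2) y² = (0)² = 0, and 0 < 36 ✓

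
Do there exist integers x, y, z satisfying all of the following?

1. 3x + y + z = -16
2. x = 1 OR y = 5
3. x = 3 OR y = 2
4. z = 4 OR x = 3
Yes

Take x = 3, y = 5, z = -30. Substituting into each constraint:
  (1) 3(3) + 5 + (-30) = -16 ✓
  (2) y = 5, target 5 ✓ (second branch holds)
  (3) x = 3, target 3 ✓ (first branch holds)
  (4) x = 3, target 3 ✓ (second branch holds)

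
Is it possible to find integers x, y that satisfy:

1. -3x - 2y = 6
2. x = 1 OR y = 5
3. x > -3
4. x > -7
No

A contradictory subset is {-3x - 2y = 6, x = 1 OR y = 5, x > -3}. No integer assignment can satisfy these jointly:

  - -3x - 2y = 6: is a linear equation tying the variables together
  - x = 1 OR y = 5: forces a choice: either x = 1 or y = 5
  - x > -3: bounds one variable relative to a constant

Split on the disjunction (x = 1 OR y = 5):
  • If x = 1: with x = 1, every remaining term of the linear equation is divisible by 2, so the left side is ≡ 0 (mod 2); but the right side 9 ≡ 1 (mod 2). No integers can satisfy it.
  • If y = 5: with y = 5, every remaining term of the linear equation is divisible by 3, so the left side is ≡ 0 (mod 3); but the right side 16 ≡ 1 (mod 3). No integers can satisfy it.
Both branches are infeasible, so the system has no integer solution.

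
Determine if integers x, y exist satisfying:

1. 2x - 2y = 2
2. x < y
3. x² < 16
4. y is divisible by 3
No

A contradictory subset is {2x - 2y = 2, x < y}. No integer assignment can satisfy these jointly:

  - 2x - 2y = 2: is a linear equation tying the variables together
  - x < y: bounds one variable relative to another variable

From the equation, x − y = 1, i.e. y − x = -1; but y > x requires y − x ≥ 1. Contradiction.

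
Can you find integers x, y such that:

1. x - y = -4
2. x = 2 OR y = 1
Yes

Take x = -3, y = 1. Substituting into each constraint:
  (1) (-3) + (-1) = -4 ✓
  (2) y = 1, target 1 ✓ (second branch holds)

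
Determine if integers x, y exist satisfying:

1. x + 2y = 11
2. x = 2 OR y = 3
Yes

Take x = 5, y = 3. Substituting into each constraint:
  (1) 5 + 2(3) = 11 ✓
  (2) y = 3, target 3 ✓ (second branch holds)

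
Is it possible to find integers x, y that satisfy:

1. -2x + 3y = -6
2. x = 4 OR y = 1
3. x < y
No

The full constraint system is jointly infeasible over the integers. Each constraint and what it forces:

  - -2x + 3y = -6: is a linear equation tying the variables together
  - x = 4 OR y = 1: forces a choice: either x = 4 or y = 1
  - x < y: bounds one variable relative to another variable

Split on the disjunction (x = 4 OR y = 1):
  • If x = 4: with x = 4, every remaining term of the linear equation is divisible by 3, so the left side is ≡ 0 (mod 3); but the right side 2 ≡ 2 (mod 3). No integers can satisfy it.
  • If y = 1: with y = 1, every remaining term of the linear equation is divisible by 2, so the left side is ≡ 0 (mod 2); but the right side -9 ≡ 1 (mod 2). No integers can satisfy it.
Both branches are infeasible, so the system has no integer solution.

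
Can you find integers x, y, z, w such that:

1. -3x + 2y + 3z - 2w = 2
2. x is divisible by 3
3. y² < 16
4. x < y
Yes

Take x = 0, y = 1, z = 0, w = 0. Substituting into each constraint:
  (1) -3(0) + 2(1) + 3(0) - 2(0) = 2 ✓
  (2) 0 = 3 × 0, remainder 0 ✓
  (3) y² = (1)² = 1, and 1 < 16 ✓
  (4) 0 < 1 ✓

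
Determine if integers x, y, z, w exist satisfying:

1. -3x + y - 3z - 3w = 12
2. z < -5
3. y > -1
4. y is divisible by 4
Yes

Take x = 0, y = 0, z = -6, w = 2. Substituting into each constraint:
  (1) -3(0) + 0 - 3(-6) - 3(2) = 12 ✓
  (2) -6 < -5 ✓
  (3) 0 > -1 ✓
  (4) 0 = 4 × 0, remainder 0 ✓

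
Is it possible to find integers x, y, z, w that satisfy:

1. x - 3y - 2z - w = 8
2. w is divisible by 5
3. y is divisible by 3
Yes

Take x = 0, y = 0, z = -4, w = 0. Substituting into each constraint:
  (1) 0 - 3(0) - 2(-4) + 0 = 8 ✓
  (2) 0 = 5 × 0, remainder 0 ✓
  (3) 0 = 3 × 0, remainder 0 ✓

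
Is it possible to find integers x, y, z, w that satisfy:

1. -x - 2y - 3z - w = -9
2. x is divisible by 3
Yes

Take x = 0, y = 0, z = 0, w = 9. Substituting into each constraint:
  (1) 0 - 2(0) - 3(0) + (-9) = -9 ✓
  (2) 0 = 3 × 0, remainder 0 ✓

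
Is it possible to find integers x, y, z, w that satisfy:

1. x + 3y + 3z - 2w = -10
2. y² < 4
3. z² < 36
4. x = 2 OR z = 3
Yes

Take x = 2, y = 0, z = -4, w = 0. Substituting into each constraint:
  (1) 2 + 3(0) + 3(-4) - 2(0) = -10 ✓
  (2) y² = (0)² = 0, and 0 < 4 ✓
  (3) z² = (-4)² = 16, and 16 < 36 ✓
  (4) x = 2, target 2 ✓ (first branch holds)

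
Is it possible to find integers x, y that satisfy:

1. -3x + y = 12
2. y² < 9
Yes

Take x = -4, y = 0. Substituting into each constraint:
  (1) -3(-4) + 0 = 12 ✓
  (2) y² = (0)² = 0, and 0 < 9 ✓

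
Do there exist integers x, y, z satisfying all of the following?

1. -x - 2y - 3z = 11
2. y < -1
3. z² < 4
Yes

Take x = 0, y = -7, z = 1. Substituting into each constraint:
  (1) 0 - 2(-7) - 3(1) = 11 ✓
  (2) -7 < -1 ✓
  (3) z² = (1)² = 1, and 1 < 4 ✓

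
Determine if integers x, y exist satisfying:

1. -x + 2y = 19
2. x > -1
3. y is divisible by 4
Yes

Take x = 5, y = 12. Substituting into each constraint:
  (1) (-5) + 2(12) = 19 ✓
  (2) 5 > -1 ✓
  (3) 12 = 4 × 3, remainder 0 ✓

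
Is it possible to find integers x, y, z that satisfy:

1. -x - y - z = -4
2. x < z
Yes

Take x = 0, y = 3, z = 1. Substituting into each constraint:
  (1) 0 + (-3) + (-1) = -4 ✓
  (2) 0 < 1 ✓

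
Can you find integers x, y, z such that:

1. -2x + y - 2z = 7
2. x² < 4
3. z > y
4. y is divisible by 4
No

A contradictory subset is {-2x + y - 2z = 7, y is divisible by 4}. No integer assignment can satisfy these jointly:

  - -2x + y - 2z = 7: is a linear equation tying the variables together
  - y is divisible by 4: restricts y to multiples of 4

Modular obstruction: writing y = 4y', every remaining term of the linear equation is divisible by 2, so the left side is ≡ 0 (mod 2); but the right side 7 ≡ 1 (mod 2). No integers can satisfy it.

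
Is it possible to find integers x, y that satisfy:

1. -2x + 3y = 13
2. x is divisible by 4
Yes

Take x = 4, y = 7. Substituting into each constraint:
  (1) -2(4) + 3(7) = 13 ✓
  (2) 4 = 4 × 1, remainder 0 ✓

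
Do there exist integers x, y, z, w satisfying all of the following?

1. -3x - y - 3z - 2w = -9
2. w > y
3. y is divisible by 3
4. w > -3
Yes

Take x = 0, y = 0, z = 1, w = 3. Substituting into each constraint:
  (1) -3(0) + 0 - 3(1) - 2(3) = -9 ✓
  (2) 3 > 0 ✓
  (3) 0 = 3 × 0, remainder 0 ✓
  (4) 3 > -3 ✓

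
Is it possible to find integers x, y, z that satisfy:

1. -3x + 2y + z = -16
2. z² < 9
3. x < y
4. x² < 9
No

The full constraint system is jointly infeasible over the integers. Each constraint and what it forces:

  - -3x + 2y + z = -16: is a linear equation tying the variables together
  - z² < 9: restricts z to |z| ≤ 2
  - x < y: bounds one variable relative to another variable
  - x² < 9: restricts x to |x| ≤ 2

Propagating the comparison: y > x and x ≥ -2 give y ≥ -1. Range argument: with x ∈ [-2, 2], y ∈ [-1, ∞], z ∈ [-2, 2], the left side of the equation is at least -10, but the right side is -16 < -10. No integer solution exists.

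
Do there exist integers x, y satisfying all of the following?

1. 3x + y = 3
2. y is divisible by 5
Yes

Take x = 1, y = 0. Substituting into each constraint:
  (1) 3(1) + 0 = 3 ✓
  (2) 0 = 5 × 0, remainder 0 ✓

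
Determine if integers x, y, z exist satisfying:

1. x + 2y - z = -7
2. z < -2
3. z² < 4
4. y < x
No

A contradictory subset is {z < -2, z² < 4}. No integer assignment can satisfy these jointly:

  - z < -2: bounds one variable relative to a constant
  - z² < 4: restricts z to |z| ≤ 1

Direct contradiction: the bounds on z require z ≥ -1 and z ≤ -3 simultaneously, which is empty.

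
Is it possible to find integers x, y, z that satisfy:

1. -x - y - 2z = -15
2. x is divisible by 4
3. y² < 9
Yes

Take x = -4, y = 1, z = 9. Substituting into each constraint:
  (1) 4 + (-1) - 2(9) = -15 ✓
  (2) -4 = 4 × -1, remainder 0 ✓
  (3) y² = (1)² = 1, and 1 < 9 ✓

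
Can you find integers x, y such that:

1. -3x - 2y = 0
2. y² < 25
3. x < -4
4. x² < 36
No

A contradictory subset is {-3x - 2y = 0, y² < 25, x < -4}. No integer assignment can satisfy these jointly:

  - -3x - 2y = 0: is a linear equation tying the variables together
  - y² < 25: restricts y to |y| ≤ 4
  - x < -4: bounds one variable relative to a constant

Range argument: with x ∈ [−∞, -5], y ∈ [-4, 4], the left side of the equation is at least 7, but the right side is 0 < 7. No integer solution exists.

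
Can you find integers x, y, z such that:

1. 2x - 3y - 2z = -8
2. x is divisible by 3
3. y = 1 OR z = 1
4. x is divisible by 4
Yes

Take x = -12, y = -6, z = 1. Substituting into each constraint:
  (1) 2(-12) - 3(-6) - 2(1) = -8 ✓
  (2) -12 = 3 × -4, remainder 0 ✓
  (3) z = 1, target 1 ✓ (second branch holds)
  (4) -12 = 4 × -3, remainder 0 ✓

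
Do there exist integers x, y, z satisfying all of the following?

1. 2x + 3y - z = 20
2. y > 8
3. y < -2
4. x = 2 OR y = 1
No

A contradictory subset is {y > 8, y < -2}. No integer assignment can satisfy these jointly:

  - y > 8: bounds one variable relative to a constant
  - y < -2: bounds one variable relative to a constant

Direct contradiction: the bounds on y require y ≥ 9 and y ≤ -3 simultaneously, which is empty.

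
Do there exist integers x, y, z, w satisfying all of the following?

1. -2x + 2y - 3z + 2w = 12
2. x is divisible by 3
Yes

Take x = 0, y = 6, z = 0, w = 0. Substituting into each constraint:
  (1) -2(0) + 2(6) - 3(0) + 2(0) = 12 ✓
  (2) 0 = 3 × 0, remainder 0 ✓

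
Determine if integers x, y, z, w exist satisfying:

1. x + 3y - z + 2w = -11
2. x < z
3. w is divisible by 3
Yes

Take x = -2, y = -3, z = 0, w = 0. Substituting into each constraint:
  (1) (-2) + 3(-3) + 0 + 2(0) = -11 ✓
  (2) -2 < 0 ✓
  (3) 0 = 3 × 0, remainder 0 ✓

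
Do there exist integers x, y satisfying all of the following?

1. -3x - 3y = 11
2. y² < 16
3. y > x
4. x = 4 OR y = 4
No

Even the single constraint (-3x - 3y = 11) is infeasible over the integers.

  - -3x - 3y = 11: every term on the left is divisible by 3, so the LHS ≡ 0 (mod 3), but the RHS 11 is not — no integer solution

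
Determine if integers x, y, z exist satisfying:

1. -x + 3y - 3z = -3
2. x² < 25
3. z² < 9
Yes

Take x = 3, y = 0, z = 0. Substituting into each constraint:
  (1) (-3) + 3(0) - 3(0) = -3 ✓
  (2) x² = (3)² = 9, and 9 < 25 ✓
  (3) z² = (0)² = 0, and 0 < 9 ✓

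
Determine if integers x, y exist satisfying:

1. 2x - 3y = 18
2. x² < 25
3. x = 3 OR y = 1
Yes

Take x = 3, y = -4. Substituting into each constraint:
  (1) 2(3) - 3(-4) = 18 ✓
  (2) x² = (3)² = 9, and 9 < 25 ✓
  (3) x = 3, target 3 ✓ (first branch holds)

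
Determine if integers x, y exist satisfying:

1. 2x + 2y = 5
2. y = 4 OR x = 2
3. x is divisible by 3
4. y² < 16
No

Even the single constraint (2x + 2y = 5) is infeasible over the integers.

  - 2x + 2y = 5: every term on the left is divisible by 2, so the LHS ≡ 0 (mod 2), but the RHS 5 is not — no integer solution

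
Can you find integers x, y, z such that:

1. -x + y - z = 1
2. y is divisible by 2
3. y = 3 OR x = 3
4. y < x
Yes

Take x = 3, y = 0, z = -4. Substituting into each constraint:
  (1) (-3) + 0 + 4 = 1 ✓
  (2) 0 = 2 × 0, remainder 0 ✓
  (3) x = 3, target 3 ✓ (second branch holds)
  (4) 0 < 3 ✓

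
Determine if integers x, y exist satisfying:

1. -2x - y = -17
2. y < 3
Yes

Take x = 8, y = 1. Substituting into each constraint:
  (1) -2(8) + (-1) = -17 ✓
  (2) 1 < 3 ✓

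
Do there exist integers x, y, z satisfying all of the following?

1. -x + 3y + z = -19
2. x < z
Yes

Take x = 0, y = -7, z = 2. Substituting into each constraint:
  (1) 0 + 3(-7) + 2 = -19 ✓
  (2) 0 < 2 ✓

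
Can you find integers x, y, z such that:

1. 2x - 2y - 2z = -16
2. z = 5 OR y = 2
Yes

Take x = 0, y = 3, z = 5. Substituting into each constraint:
  (1) 2(0) - 2(3) - 2(5) = -16 ✓
  (2) z = 5, target 5 ✓ (first branch holds)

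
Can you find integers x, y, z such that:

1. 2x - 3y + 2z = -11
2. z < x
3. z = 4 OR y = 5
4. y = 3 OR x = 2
Yes

Take x = 2, y = 5, z = 0. Substituting into each constraint:
  (1) 2(2) - 3(5) + 2(0) = -11 ✓
  (2) 0 < 2 ✓
  (3) y = 5, target 5 ✓ (second branch holds)
  (4) x = 2, target 2 ✓ (second branch holds)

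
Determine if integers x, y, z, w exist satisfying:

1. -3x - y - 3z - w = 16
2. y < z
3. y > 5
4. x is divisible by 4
Yes

Take x = 0, y = 6, z = 7, w = -43. Substituting into each constraint:
  (1) -3(0) + (-6) - 3(7) + 43 = 16 ✓
  (2) 6 < 7 ✓
  (3) 6 > 5 ✓
  (4) 0 = 4 × 0, remainder 0 ✓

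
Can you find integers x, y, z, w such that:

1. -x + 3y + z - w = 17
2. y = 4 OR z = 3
Yes

Take x = 0, y = 4, z = 3, w = -2. Substituting into each constraint:
  (1) 0 + 3(4) + 3 + 2 = 17 ✓
  (2) y = 4, target 4 ✓ (first branch holds)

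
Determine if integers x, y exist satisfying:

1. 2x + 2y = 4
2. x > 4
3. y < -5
Yes

Take x = 8, y = -6. Substituting into each constraint:
  (1) 2(8) + 2(-6) = 4 ✓
  (2) 8 > 4 ✓
  (3) -6 < -5 ✓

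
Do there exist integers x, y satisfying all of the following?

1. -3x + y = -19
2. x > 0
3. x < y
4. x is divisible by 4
Yes

Take x = 12, y = 17. Substituting into each constraint:
  (1) -3(12) + 17 = -19 ✓
  (2) 12 > 0 ✓
  (3) 12 < 17 ✓
  (4) 12 = 4 × 3, remainder 0 ✓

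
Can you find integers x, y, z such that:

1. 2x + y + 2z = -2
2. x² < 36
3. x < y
Yes

Take x = -1, y = 0, z = 0. Substituting into each constraint:
  (1) 2(-1) + 0 + 2(0) = -2 ✓
  (2) x² = (-1)² = 1, and 1 < 36 ✓
  (3) -1 < 0 ✓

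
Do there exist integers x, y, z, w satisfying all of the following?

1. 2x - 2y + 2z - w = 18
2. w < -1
Yes

Take x = 8, y = 0, z = 0, w = -2. Substituting into each constraint:
  (1) 2(8) - 2(0) + 2(0) + 2 = 18 ✓
  (2) -2 < -1 ✓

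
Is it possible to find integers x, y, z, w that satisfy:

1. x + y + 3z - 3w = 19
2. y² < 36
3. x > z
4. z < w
Yes

Take x = 22, y = 0, z = 21, w = 22. Substituting into each constraint:
  (1) 22 + 0 + 3(21) - 3(22) = 19 ✓
  (2) y² = (0)² = 0, and 0 < 36 ✓
  (3) 22 > 21 ✓
  (4) 21 < 22 ✓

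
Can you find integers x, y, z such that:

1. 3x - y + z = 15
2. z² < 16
Yes

Take x = 0, y = -15, z = 0. Substituting into each constraint:
  (1) 3(0) + 15 + 0 = 15 ✓
  (2) z² = (0)² = 0, and 0 < 16 ✓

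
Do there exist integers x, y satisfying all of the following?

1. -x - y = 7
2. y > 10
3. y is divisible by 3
Yes

Take x = -19, y = 12. Substituting into each constraint:
  (1) 19 + (-12) = 7 ✓
  (2) 12 > 10 ✓
  (3) 12 = 3 × 4, remainder 0 ✓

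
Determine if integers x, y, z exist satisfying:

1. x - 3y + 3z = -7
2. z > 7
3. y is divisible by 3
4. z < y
Yes

Take x = -4, y = 9, z = 8. Substituting into each constraint:
  (1) (-4) - 3(9) + 3(8) = -7 ✓
  (2) 8 > 7 ✓
  (3) 9 = 3 × 3, remainder 0 ✓
  (4) 8 < 9 ✓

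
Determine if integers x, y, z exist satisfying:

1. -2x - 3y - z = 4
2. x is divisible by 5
Yes

Take x = 0, y = -2, z = 2. Substituting into each constraint:
  (1) -2(0) - 3(-2) + (-2) = 4 ✓
  (2) 0 = 5 × 0, remainder 0 ✓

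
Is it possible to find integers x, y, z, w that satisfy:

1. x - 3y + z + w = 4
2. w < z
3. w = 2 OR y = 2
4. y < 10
Yes

Take x = 0, y = 1, z = 5, w = 2. Substituting into each constraint:
  (1) 0 - 3(1) + 5 + 2 = 4 ✓
  (2) 2 < 5 ✓
  (3) w = 2, target 2 ✓ (first branch holds)
  (4) 1 < 10 ✓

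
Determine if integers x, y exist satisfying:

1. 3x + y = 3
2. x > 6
Yes

Take x = 7, y = -18. Substituting into each constraint:
  (1) 3(7) + (-18) = 3 ✓
  (2) 7 > 6 ✓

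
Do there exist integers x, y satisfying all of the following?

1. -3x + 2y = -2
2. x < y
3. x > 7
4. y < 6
No

A contradictory subset is {-3x + 2y = -2, x > 7, y < 6}. No integer assignment can satisfy these jointly:

  - -3x + 2y = -2: is a linear equation tying the variables together
  - x > 7: bounds one variable relative to a constant
  - y < 6: bounds one variable relative to a constant

Range argument: with x ∈ [8, ∞], y ∈ [−∞, 5], the left side of the equation is at most -14, but the right side is -2 > -14. No integer solution exists.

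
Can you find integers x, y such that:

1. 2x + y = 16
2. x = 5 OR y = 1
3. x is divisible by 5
Yes

Take x = 5, y = 6. Substituting into each constraint:
  (1) 2(5) + 6 = 16 ✓
  (2) x = 5, target 5 ✓ (first branch holds)
  (3) 5 = 5 × 1, remainder 0 ✓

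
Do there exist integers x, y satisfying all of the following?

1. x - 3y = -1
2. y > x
Yes

Take x = -1, y = 0. Substituting into each constraint:
  (1) (-1) - 3(0) = -1 ✓
  (2) 0 > -1 ✓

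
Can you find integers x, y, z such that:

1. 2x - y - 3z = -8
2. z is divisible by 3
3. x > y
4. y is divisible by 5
Yes

Take x = 5, y = 0, z = 6. Substituting into each constraint:
  (1) 2(5) + 0 - 3(6) = -8 ✓
  (2) 6 = 3 × 2, remainder 0 ✓
  (3) 5 > 0 ✓
  (4) 0 = 5 × 0, remainder 0 ✓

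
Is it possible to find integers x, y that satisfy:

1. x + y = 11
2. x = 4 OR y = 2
Yes

Take x = 4, y = 7. Substituting into each constraint:
  (1) 4 + 7 = 11 ✓
  (2) x = 4, target 4 ✓ (first branch holds)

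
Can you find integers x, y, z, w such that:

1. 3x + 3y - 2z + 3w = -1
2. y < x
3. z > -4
Yes

Take x = 1, y = 0, z = 2, w = 0. Substituting into each constraint:
  (1) 3(1) + 3(0) - 2(2) + 3(0) = -1 ✓
  (2) 0 < 1 ✓
  (3) 2 > -4 ✓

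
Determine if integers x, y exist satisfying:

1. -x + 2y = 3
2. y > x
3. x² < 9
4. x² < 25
Yes

Take x = 1, y = 2. Substituting into each constraint:
  (1) (-1) + 2(2) = 3 ✓
  (2) 2 > 1 ✓
  (3) x² = (1)² = 1, and 1 < 9 ✓
  (4) x² = (1)² = 1, and 1 < 25 ✓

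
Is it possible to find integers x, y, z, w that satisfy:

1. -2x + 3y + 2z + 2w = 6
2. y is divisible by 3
Yes

Take x = 0, y = 0, z = 3, w = 0. Substituting into each constraint:
  (1) -2(0) + 3(0) + 2(3) + 2(0) = 6 ✓
  (2) 0 = 3 × 0, remainder 0 ✓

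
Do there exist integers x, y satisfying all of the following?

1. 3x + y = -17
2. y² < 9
Yes

Take x = -5, y = -2. Substituting into each constraint:
  (1) 3(-5) + (-2) = -17 ✓
  (2) y² = (-2)² = 4, and 4 < 9 ✓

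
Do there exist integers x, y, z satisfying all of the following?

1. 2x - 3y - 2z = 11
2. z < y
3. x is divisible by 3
Yes

Take x = 12, y = 3, z = 2. Substituting into each constraint:
  (1) 2(12) - 3(3) - 2(2) = 11 ✓
  (2) 2 < 3 ✓
  (3) 12 = 3 × 4, remainder 0 ✓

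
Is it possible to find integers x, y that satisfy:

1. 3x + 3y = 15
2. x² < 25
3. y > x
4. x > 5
No

A contradictory subset is {3x + 3y = 15, y > x, x > 5}. No integer assignment can satisfy these jointly:

  - 3x + 3y = 15: is a linear equation tying the variables together
  - y > x: bounds one variable relative to another variable
  - x > 5: bounds one variable relative to a constant

Propagating the comparison: y > x and x ≥ 6 give y ≥ 7. Range argument: with x ∈ [6, ∞], y ∈ [7, ∞], the left side of the equation is at least 39, but the right side is 15 < 39. No integer solution exists.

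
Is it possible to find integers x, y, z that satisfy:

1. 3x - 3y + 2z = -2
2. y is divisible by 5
Yes

Take x = -2, y = 0, z = 2. Substituting into each constraint:
  (1) 3(-2) - 3(0) + 2(2) = -2 ✓
  (2) 0 = 5 × 0, remainder 0 ✓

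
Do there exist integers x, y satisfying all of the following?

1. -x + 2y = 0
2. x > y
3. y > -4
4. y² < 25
Yes

Take x = 2, y = 1. Substituting into each constraint:
  (1) (-2) + 2(1) = 0 ✓
  (2) 2 > 1 ✓
  (3) 1 > -4 ✓
  (4) y² = (1)² = 1, and 1 < 25 ✓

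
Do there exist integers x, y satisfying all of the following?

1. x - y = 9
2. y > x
No

The full constraint system is jointly infeasible over the integers. Each constraint and what it forces:

  - x - y = 9: is a linear equation tying the variables together
  - y > x: bounds one variable relative to another variable

From the equation, x − y = 9, i.e. y − x = -9; but y > x requires y − x ≥ 1. Contradiction.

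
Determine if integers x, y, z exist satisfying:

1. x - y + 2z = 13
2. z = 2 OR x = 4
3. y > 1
Yes

Take x = 11, y = 2, z = 2. Substituting into each constraint:
  (1) 11 + (-2) + 2(2) = 13 ✓
  (2) z = 2, target 2 ✓ (first branch holds)
  (3) 2 > 1 ✓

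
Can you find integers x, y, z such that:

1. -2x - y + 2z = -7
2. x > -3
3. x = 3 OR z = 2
Yes

Take x = 5, y = 1, z = 2. Substituting into each constraint:
  (1) -2(5) + (-1) + 2(2) = -7 ✓
  (2) 5 > -3 ✓
  (3) z = 2, target 2 ✓ (second branch holds)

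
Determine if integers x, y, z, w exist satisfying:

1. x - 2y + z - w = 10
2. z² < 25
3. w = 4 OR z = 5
Yes

Take x = 0, y = -8, z = -2, w = 4. Substituting into each constraint:
  (1) 0 - 2(-8) + (-2) + (-4) = 10 ✓
  (2) z² = (-2)² = 4, and 4 < 25 ✓
  (3) w = 4, target 4 ✓ (first branch holds)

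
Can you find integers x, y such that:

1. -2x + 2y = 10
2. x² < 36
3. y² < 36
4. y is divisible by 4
Yes

Take x = -5, y = 0. Substituting into each constraint:
  (1) -2(-5) + 2(0) = 10 ✓
  (2) x² = (-5)² = 25, and 25 < 36 ✓
  (3) y² = (0)² = 0, and 0 < 36 ✓
  (4) 0 = 4 × 0, remainder 0 ✓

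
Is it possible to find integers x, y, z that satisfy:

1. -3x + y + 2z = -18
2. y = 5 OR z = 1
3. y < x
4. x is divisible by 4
Yes

Take x = 0, y = -20, z = 1. Substituting into each constraint:
  (1) -3(0) + (-20) + 2(1) = -18 ✓
  (2) z = 1, target 1 ✓ (second branch holds)
  (3) -20 < 0 ✓
  (4) 0 = 4 × 0, remainder 0 ✓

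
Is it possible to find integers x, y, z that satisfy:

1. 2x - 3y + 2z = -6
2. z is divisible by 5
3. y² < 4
Yes

Take x = -3, y = 0, z = 0. Substituting into each constraint:
  (1) 2(-3) - 3(0) + 2(0) = -6 ✓
  (2) 0 = 5 × 0, remainder 0 ✓
  (3) y² = (0)² = 0, and 0 < 4 ✓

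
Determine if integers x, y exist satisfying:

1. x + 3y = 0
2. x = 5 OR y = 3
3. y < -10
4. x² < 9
No

A contradictory subset is {x + 3y = 0, x = 5 OR y = 3, y < -10}. No integer assignment can satisfy these jointly:

  - x + 3y = 0: is a linear equation tying the variables together
  - x = 5 OR y = 3: forces a choice: either x = 5 or y = 3
  - y < -10: bounds one variable relative to a constant

Split on the disjunction (x = 5 OR y = 3):
  • If x = 5: with x = 5, every remaining term of the linear equation is divisible by 3, so the left side is ≡ 0 (mod 3); but the right side -5 ≡ 1 (mod 3). No integers can satisfy it.
  • If y = 3: this contradicts the bound y ≤ -11.
Both branches are infeasible, so the system has no integer solution.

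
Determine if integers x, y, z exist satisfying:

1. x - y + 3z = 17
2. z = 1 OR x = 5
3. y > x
Yes

Take x = 5, y = 6, z = 6. Substituting into each constraint:
  (1) 5 + (-6) + 3(6) = 17 ✓
  (2) x = 5, target 5 ✓ (second branch holds)
  (3) 6 > 5 ✓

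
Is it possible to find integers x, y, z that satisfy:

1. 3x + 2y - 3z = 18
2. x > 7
Yes

Take x = 8, y = 0, z = 2. Substituting into each constraint:
  (1) 3(8) + 2(0) - 3(2) = 18 ✓
  (2) 8 > 7 ✓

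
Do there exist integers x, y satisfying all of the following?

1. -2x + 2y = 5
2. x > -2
No

Even the single constraint (-2x + 2y = 5) is infeasible over the integers.

  - -2x + 2y = 5: every term on the left is divisible by 2, so the LHS ≡ 0 (mod 2), but the RHS 5 is not — no integer solution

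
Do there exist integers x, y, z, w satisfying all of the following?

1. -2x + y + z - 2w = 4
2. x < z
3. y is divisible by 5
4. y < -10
Yes

Take x = 0, y = -15, z = 1, w = -9. Substituting into each constraint:
  (1) -2(0) + (-15) + 1 - 2(-9) = 4 ✓
  (2) 0 < 1 ✓
  (3) -15 = 5 × -3, remainder 0 ✓
  (4) -15 < -10 ✓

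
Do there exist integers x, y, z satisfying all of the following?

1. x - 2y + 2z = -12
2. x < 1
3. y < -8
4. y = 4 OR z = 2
Yes

Take x = -34, y = -9, z = 2. Substituting into each constraint:
  (1) (-34) - 2(-9) + 2(2) = -12 ✓
  (2) -34 < 1 ✓
  (3) -9 < -8 ✓
  (4) z = 2, target 2 ✓ (second branch holds)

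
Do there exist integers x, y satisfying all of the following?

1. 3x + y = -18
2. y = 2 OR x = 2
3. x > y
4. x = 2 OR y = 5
Yes

Take x = 2, y = -24. Substituting into each constraint:
  (1) 3(2) + (-24) = -18 ✓
  (2) x = 2, target 2 ✓ (second branch holds)
  (3) 2 > -24 ✓
  (4) x = 2, target 2 ✓ (first branch holds)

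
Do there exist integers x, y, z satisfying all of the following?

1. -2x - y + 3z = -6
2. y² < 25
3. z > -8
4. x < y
Yes

Take x = -3, y = 0, z = -4. Substituting into each constraint:
  (1) -2(-3) + 0 + 3(-4) = -6 ✓
  (2) y² = (0)² = 0, and 0 < 25 ✓
  (3) -4 > -8 ✓
  (4) -3 < 0 ✓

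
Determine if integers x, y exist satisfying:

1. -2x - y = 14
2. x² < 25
Yes

Take x = 0, y = -14. Substituting into each constraint:
  (1) -2(0) + 14 = 14 ✓
  (2) x² = (0)² = 0, and 0 < 25 ✓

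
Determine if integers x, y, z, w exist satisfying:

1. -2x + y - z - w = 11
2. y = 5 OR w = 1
Yes

Take x = -3, y = 5, z = 0, w = 0. Substituting into each constraint:
  (1) -2(-3) + 5 + 0 + 0 = 11 ✓
  (2) y = 5, target 5 ✓ (first branch holds)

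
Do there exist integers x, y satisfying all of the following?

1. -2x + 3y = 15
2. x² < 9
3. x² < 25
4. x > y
No

A contradictory subset is {-2x + 3y = 15, x² < 9, x > y}. No integer assignment can satisfy these jointly:

  - -2x + 3y = 15: is a linear equation tying the variables together
  - x² < 9: restricts x to |x| ≤ 2
  - x > y: bounds one variable relative to another variable

Propagating the comparison: y < x and x ≤ 2 give y ≤ 1. Range argument: with x ∈ [-2, 2], y ∈ [−∞, 1], the left side of the equation is at most 7, but the right side is 15 > 7. No integer solution exists.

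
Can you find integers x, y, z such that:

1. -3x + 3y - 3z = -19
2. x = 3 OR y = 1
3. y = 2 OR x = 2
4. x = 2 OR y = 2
No

Even the single constraint (-3x + 3y - 3z = -19) is infeasible over the integers.

  - -3x + 3y - 3z = -19: every term on the left is divisible by 3, so the LHS ≡ 0 (mod 3), but the RHS -19 is not — no integer solution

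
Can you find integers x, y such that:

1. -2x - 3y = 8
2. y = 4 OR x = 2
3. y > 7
No

The full constraint system is jointly infeasible over the integers. Each constraint and what it forces:

  - -2x - 3y = 8: is a linear equation tying the variables together
  - y = 4 OR x = 2: forces a choice: either y = 4 or x = 2
  - y > 7: bounds one variable relative to a constant

Split on the disjunction (y = 4 OR x = 2):
  • If y = 4: this contradicts the bound y ≥ 8.
  • If x = 2: the equation forces y = -4, which contradicts the bound y ≥ 8.
Both branches are infeasible, so the system has no integer solution.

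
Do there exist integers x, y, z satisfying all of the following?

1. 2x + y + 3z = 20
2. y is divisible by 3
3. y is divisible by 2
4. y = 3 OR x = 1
Yes

Take x = 1, y = 0, z = 6. Substituting into each constraint:
  (1) 2(1) + 0 + 3(6) = 20 ✓
  (2) 0 = 3 × 0, remainder 0 ✓
  (3) 0 = 2 × 0, remainder 0 ✓
  (4) x = 1, target 1 ✓ (second branch holds)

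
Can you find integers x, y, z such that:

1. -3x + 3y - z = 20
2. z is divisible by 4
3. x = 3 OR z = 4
Yes

Take x = 3, y = 7, z = -8. Substituting into each constraint:
  (1) -3(3) + 3(7) + 8 = 20 ✓
  (2) -8 = 4 × -2, remainder 0 ✓
  (3) x = 3, target 3 ✓ (first branch holds)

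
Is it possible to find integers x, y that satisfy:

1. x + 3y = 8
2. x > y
Yes

Take x = 5, y = 1. Substituting into each constraint:
  (1) 5 + 3(1) = 8 ✓
  (2) 5 > 1 ✓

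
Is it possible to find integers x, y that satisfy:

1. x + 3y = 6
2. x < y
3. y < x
No

A contradictory subset is {x < y, y < x}. No integer assignment can satisfy these jointly:

  - x < y: bounds one variable relative to another variable
  - y < x: bounds one variable relative to another variable

Direct contradiction: y > x and x > y cannot both hold.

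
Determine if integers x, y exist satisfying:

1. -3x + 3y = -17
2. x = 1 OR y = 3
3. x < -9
No

Even the single constraint (-3x + 3y = -17) is infeasible over the integers.

  - -3x + 3y = -17: every term on the left is divisible by 3, so the LHS ≡ 0 (mod 3), but the RHS -17 is not — no integer solution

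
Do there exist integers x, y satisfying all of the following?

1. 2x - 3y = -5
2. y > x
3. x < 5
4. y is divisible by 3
Yes

Take x = 2, y = 3. Substituting into each constraint:
  (1) 2(2) - 3(3) = -5 ✓
  (2) 3 > 2 ✓
  (3) 2 < 5 ✓
  (4) 3 = 3 × 1, remainder 0 ✓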